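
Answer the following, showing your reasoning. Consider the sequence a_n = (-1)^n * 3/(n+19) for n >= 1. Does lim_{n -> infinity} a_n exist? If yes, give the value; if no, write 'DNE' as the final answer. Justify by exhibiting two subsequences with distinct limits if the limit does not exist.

Examine the behaviour of a_n along subsequences.
Even-n subsequence a_{2k} = 3/(2k+19) -> 0. Odd-n subsequence a_{2k+1} = -3/(2k+20) -> 0. Both tend to 0, which suggests the limit is 0; verify directly.
|a_n - 0| = 3/(n+19) < 3/n for every n >= 1.
Given epsilon > 0, choose a positive integer N > 3/epsilon. Then for all n >= N, |a_n| < 3/n <= 3/N < epsilon.
So by the definition of the limit, lim a_n exists and equals 0.

0


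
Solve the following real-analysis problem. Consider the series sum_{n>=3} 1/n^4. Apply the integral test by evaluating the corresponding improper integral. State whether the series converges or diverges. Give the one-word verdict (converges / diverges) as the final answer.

Let f(x) = x^(-4). Then f is positive, continuous, and decreasing on [3, infinity), so the integral test applies.
Compute the improper integral int_{3}^infinity f(x) dx:
  antiderivative F(x) = -1/(3*x^3).
  As x -> infinity, F(x) -> 0 (since p = 4 > 1).
  So int = F(infinity) - F(3) = 0 - (-1/81) = 1/81.
  Finite, so by the integral test, the series converges.

converges


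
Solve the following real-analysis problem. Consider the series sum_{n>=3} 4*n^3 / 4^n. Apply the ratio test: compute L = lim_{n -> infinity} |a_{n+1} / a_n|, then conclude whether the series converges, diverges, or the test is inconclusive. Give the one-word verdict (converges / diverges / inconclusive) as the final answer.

Let a_n denote the general term. Form the ratio a_{n+1}/a_n and simplify:
a_{n+1}/a_n = (n + 1)^3/(4*n^3)
Take the limit as n -> infinity: L = 1/4.
Since L = 1/4 < 1, the ratio test implies the series converges.

converges


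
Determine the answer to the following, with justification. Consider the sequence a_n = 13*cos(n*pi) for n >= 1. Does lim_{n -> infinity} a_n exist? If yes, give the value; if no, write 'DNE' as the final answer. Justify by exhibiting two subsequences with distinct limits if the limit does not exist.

Examine the behaviour of a_n along subsequences.
cos(n*pi) = (-1)^n, so a_n = 13*(-1)^n. a_{2k} = 13 -> 13. a_{2k+1} = -13 -> -13.
Since these two subsequential limits are 13 and -13, distinct, the full sequence cannot converge (a convergent sequence has all subsequences tending to the same limit). So lim a_n does not exist.

DNE


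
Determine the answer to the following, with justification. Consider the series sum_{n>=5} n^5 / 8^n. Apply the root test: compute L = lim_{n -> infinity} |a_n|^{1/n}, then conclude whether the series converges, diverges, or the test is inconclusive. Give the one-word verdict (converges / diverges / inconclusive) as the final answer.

Let a_n denote the general term. Form |a_n|^(1/n) and simplify:
|a_n|^(1/n) = n^(5/n)/8
Take the limit as n -> infinity: L = 1/8.
Since L = 1/8 < 1, the root test implies convergence.

converges


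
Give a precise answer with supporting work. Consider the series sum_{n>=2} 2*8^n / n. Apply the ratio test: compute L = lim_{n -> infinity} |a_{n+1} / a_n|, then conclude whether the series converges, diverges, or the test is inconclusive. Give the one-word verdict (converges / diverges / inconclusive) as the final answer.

Let a_n denote the general term. Form the ratio a_{n+1}/a_n and simplify:
a_{n+1}/a_n = 8*n/(n + 1)
Take the limit as n -> infinity: L = 8.
Since L = 8 > 1 (or L = infinity), the ratio test implies the series diverges.

diverges


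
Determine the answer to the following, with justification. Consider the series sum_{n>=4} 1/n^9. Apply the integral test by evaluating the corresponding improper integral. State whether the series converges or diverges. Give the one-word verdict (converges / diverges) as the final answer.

Let f(x) = x^(-9). Then f is positive, continuous, and decreasing on [4, infinity), so the integral test applies.
Compute the improper integral int_{4}^infinity f(x) dx:
  antiderivative F(x) = -1/(8*x^8).
  As x -> infinity, F(x) -> 0 (since p = 9 > 1).
  So int = F(infinity) - F(4) = 0 - (-1/524288) = 1/524288.
  Finite, so by the integral test, the series converges.

converges


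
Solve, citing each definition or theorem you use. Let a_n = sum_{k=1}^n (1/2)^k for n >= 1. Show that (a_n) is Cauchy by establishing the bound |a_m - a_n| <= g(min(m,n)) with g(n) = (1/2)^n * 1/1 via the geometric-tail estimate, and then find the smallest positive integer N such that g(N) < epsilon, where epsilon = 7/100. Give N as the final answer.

For m > n >= 1: |a_m - a_n| = sum_{k=n+1}^m (1/2)^k < sum_{k=n+1}^infinity (1/2)^k = (1/2)^(n+1) / (1 - 1/2) = (1/2)^n * (1/2) * (2/1) = (1/2)^n * 1/1.
So g(n) = (1/2)^n / 1. Since g(n) -> 0, (a_n) is Cauchy.
Now solve g(N) < 7/100: (1/2)^N / 1 < 7/100 <=> 2^N > 1 / (1 * 7/100) = 100/7.
Check powers of 2: 2^3 = 8 <= 100/7, 2^4 = 16 > 100/7.
So the smallest such N is 4. Check: g(4) = 1/(1 * 16) = 1/16 < 7/100.

4


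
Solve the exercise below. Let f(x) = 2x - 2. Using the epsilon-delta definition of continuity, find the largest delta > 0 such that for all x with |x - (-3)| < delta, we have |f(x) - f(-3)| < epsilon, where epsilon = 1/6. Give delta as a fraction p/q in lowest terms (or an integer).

We compute f(-3) = 2*(-3) - 2 = -8.
|f(x) - f(-3)| = |2x - 2 - (-8)| = |2(x - (-3))| = 2|x - (-3)|.
We need 2|x - (-3)| < 1/6, i.e. |x - (-3)| < 1/6 / 2 = 1/12.
So any delta <= 1/12 works. Conversely, if delta > 1/12, then x = -3 + 1/12 satisfies |x - (-3)| = 1/12 < delta but |f(x) - f(-3)| = 2 * 1/12 = 1/6, which is not < 1/6; so no larger delta works.
Hence the largest such delta is 1/12.

1/12


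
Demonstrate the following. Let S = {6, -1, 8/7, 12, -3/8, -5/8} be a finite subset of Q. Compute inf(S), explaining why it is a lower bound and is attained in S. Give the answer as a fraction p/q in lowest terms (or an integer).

S is finite, so inf(S) = min(S).
Sorted increasing:
-1, -5/8, -3/8, 8/7, 6, 12
The extremum is -1.
For every x in S, x >= -1. And -1 is in S, so it is attained.
Therefore inf(S) = -1.

-1


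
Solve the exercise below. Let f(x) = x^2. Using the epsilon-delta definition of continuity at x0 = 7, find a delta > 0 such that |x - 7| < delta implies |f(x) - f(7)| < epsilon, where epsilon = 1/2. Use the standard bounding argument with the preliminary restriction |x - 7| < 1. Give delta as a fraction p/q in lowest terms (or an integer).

Factor: |x^2 - (7)^2| = |x - 7| * |x + 7|.
Impose |x - 7| < 1 first. Then |x + 7| = |(x - 7) + 2*(7)| <= |x - 7| + 2*|7| < 1 + 14 = 15.
So |x^2 - (7)^2| < delta * 15.
We need delta * 15 <= 1/2, i.e. delta <= 1/2/15 = 1/30.
Since 1/30 < 1, this is tighter than 1; take delta = 1/30.
So delta = 1/30 works.

1/30


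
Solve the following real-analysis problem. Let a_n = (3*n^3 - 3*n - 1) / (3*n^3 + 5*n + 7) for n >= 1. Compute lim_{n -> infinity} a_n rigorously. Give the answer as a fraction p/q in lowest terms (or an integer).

Divide numerator and denominator by n^3, the highest power:
numerator / n^3 = 3 - 3/n^2 - 1/n^3
denominator / n^3 = 3 + 5/n^2 + 7/n^3
As n -> infinity, all terms of the form c/n^k (k >= 1) tend to 0.
So numerator / n^3 -> 3 and denominator / n^3 -> 3.
Therefore lim a_n = 1.

1


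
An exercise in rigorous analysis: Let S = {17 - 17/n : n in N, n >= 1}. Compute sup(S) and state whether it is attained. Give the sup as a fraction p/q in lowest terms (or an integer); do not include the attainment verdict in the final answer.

Analysis:
- Values: 0, 17/2, 34/3, 51/4, ... strictly increasing.
- Minimum is 0 (n=1); inf = 0 (attained).
- 17 - 17/n -> 17 from below; sup = 17, not attained.
Conclusion: sup(S) = 17, not attained in S.

17


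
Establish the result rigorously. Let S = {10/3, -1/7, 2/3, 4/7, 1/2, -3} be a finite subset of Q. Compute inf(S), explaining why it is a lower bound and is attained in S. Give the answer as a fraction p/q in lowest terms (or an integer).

S is finite, so inf(S) = min(S).
Sorted increasing:
-3, -1/7, 1/2, 4/7, 2/3, 10/3
The extremum is -3.
For every x in S, x >= -3. And -3 is in S, so it is attained.
Therefore inf(S) = -3.

-3


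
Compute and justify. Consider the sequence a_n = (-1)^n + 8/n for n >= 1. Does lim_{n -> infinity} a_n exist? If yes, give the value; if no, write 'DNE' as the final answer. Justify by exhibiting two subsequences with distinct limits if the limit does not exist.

Examine the behaviour of a_n along subsequences.
a_{2k} = 1 + 8/(2k) -> 1. a_{2k+1} = -1 + 8/(2k+1) -> -1.
Since these two subsequential limits are 1 and -1, distinct, the full sequence cannot converge (a convergent sequence has all subsequences tending to the same limit). So lim a_n does not exist.

DNE


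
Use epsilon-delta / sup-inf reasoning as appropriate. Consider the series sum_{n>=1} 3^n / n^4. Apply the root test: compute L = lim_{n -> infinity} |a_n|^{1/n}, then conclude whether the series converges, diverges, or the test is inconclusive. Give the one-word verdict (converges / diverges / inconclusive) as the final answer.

Let a_n denote the general term. Form |a_n|^(1/n) and simplify:
|a_n|^(1/n) = 3/n^(4/n)
Take the limit as n -> infinity: L = 3.
Since L = 3 > 1, the root test implies divergence.

diverges


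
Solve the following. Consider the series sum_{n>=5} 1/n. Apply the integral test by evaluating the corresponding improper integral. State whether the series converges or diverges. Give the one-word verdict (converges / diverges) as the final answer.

Let f(x) = 1/x. Then f is positive, continuous, and decreasing on [5, infinity), so the integral test applies.
Compute the improper integral int_{5}^infinity f(x) dx:
  antiderivative F(x) = log(x).
  As x -> infinity, log(x) -> infinity.
  So int = infinity - log(5) = infinity. By the integral test, the series diverges.

diverges


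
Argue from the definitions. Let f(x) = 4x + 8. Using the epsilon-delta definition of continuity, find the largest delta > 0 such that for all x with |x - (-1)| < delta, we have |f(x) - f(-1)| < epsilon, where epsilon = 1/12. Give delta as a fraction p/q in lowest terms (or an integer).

We compute f(-1) = 4*(-1) + 8 = 4.
|f(x) - f(-1)| = |4x + 8 - (4)| = |4(x - (-1))| = 4|x - (-1)|.
We need 4|x - (-1)| < 1/12, i.e. |x - (-1)| < 1/12 / 4 = 1/48.
So any delta <= 1/48 works. Conversely, if delta > 1/48, then x = -1 + 1/48 satisfies |x - (-1)| = 1/48 < delta but |f(x) - f(-1)| = 4 * 1/48 = 1/12, which is not < 1/12; so no larger delta works.
Hence the largest such delta is 1/48.

1/48


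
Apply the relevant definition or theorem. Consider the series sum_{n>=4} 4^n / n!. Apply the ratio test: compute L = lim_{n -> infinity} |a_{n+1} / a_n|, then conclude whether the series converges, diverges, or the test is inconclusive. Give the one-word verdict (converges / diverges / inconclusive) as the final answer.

Let a_n denote the general term. Form the ratio a_{n+1}/a_n and simplify:
a_{n+1}/a_n = 4/(n + 1)
Take the limit as n -> infinity: L = 0.
Since L = 0 < 1, the ratio test implies the series converges.

converges


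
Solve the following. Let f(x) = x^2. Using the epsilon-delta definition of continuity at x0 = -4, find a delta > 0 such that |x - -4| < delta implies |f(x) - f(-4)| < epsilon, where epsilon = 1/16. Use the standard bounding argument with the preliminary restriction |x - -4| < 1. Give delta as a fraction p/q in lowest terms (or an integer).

Factor: |x^2 - (-4)^2| = |x - -4| * |x + -4|.
Impose |x - -4| < 1 first. Then |x + -4| = |(x - -4) + 2*(-4)| <= |x - -4| + 2*|-4| < 1 + 8 = 9.
So |x^2 - (-4)^2| < delta * 9.
We need delta * 9 <= 1/16, i.e. delta <= 1/16/9 = 1/144.
Since 1/144 < 1, this is tighter than 1; take delta = 1/144.
So delta = 1/144 works.

1/144


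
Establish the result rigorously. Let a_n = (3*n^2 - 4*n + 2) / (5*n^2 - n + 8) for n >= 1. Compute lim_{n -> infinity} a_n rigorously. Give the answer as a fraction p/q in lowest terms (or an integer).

Divide numerator and denominator by n^2, the highest power:
numerator / n^2 = 3 - 4/n + 2/n^2
denominator / n^2 = 5 - 1/n + 8/n^2
As n -> infinity, all terms of the form c/n^k (k >= 1) tend to 0.
So numerator / n^2 -> 3 and denominator / n^2 -> 5.
Therefore lim a_n = 3/5.

3/5


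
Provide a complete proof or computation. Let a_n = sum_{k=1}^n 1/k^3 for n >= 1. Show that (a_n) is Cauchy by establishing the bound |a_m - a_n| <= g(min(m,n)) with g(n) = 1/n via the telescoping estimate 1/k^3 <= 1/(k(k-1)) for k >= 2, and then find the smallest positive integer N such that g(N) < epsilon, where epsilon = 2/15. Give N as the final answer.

For m > n >= 1: |a_m - a_n| = sum_{k=n+1}^m 1/k^3.
Use 1/k^3 <= 1/(k(k-1)) = 1/(k-1) - 1/k for k >= 2 (which holds since k^3 >= k^2 >= k(k-1) for k >= 2):
sum_{k=n+1}^m 1/k^3 <= sum_{k=n+1}^m (1/(k-1) - 1/k) = 1/n - 1/m <= 1/n.
By symmetry the same bound holds with n,m swapped, so |a_m - a_n| <= 1/min(m,n) = g(min(m,n)). Since g(n) -> 0, (a_n) is Cauchy.
Now solve g(N) < 2/15: 1/N < 2/15 <=> N > 1/(2/15) = 15/2.
The smallest integer strictly greater than 15/2 is N = 8.
Check: g(8) = 1/8 < 2/15; g(7) = 1/7 >= 2/15. So N = 8.

8


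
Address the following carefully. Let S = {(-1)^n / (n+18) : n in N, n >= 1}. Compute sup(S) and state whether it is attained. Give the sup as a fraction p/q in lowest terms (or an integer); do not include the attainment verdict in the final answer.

Analysis:
- Values: -1/19, 1/20, -1/21, 1/22, -1/23, ...
- Positive terms (even n): 1/(2+18), 1/(4+18), ... decreasing -> max = 1/20 (n=2).
- Negative terms (odd n): -1/(1+18), -1/(3+18), ... increasing -> min = -1/19 (n=1).
- So sup = 1/20 (attained at n=2); inf = -1/19 (attained at n=1).
Conclusion: sup(S) = 1/20, attained in S.

1/20


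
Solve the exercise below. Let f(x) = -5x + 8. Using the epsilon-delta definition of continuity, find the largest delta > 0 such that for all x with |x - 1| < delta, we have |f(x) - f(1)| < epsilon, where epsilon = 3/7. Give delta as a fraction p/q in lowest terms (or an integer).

We compute f(1) = -5*(1) + 8 = 3.
|f(x) - f(1)| = |-5x + 8 - (3)| = |-5(x - 1)| = 5|x - 1|.
We need 5|x - 1| < 3/7, i.e. |x - 1| < 3/7 / 5 = 3/35.
So any delta <= 3/35 works. Conversely, if delta > 3/35, then x = 1 + 3/35 satisfies |x - 1| = 3/35 < delta but |f(x) - f(1)| = 5 * 3/35 = 3/7, which is not < 3/7; so no larger delta works.
Hence the largest such delta is 3/35.

3/35


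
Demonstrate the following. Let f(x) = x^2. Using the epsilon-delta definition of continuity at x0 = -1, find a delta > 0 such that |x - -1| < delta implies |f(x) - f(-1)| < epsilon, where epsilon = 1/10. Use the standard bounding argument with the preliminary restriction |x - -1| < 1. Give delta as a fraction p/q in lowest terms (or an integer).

Factor: |x^2 - (-1)^2| = |x - -1| * |x + -1|.
Impose |x - -1| < 1 first. Then |x + -1| = |(x - -1) + 2*(-1)| <= |x - -1| + 2*|-1| < 1 + 2 = 3.
So |x^2 - (-1)^2| < delta * 3.
We need delta * 3 <= 1/10, i.e. delta <= 1/10/3 = 1/30.
Since 1/30 < 1, this is tighter than 1; take delta = 1/30.
So delta = 1/30 works.

1/30


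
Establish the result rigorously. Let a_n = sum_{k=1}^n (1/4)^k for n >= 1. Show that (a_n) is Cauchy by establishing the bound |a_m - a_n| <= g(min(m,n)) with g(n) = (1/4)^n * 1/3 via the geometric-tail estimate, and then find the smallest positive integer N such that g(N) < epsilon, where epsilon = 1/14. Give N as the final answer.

For m > n >= 1: |a_m - a_n| = sum_{k=n+1}^m (1/4)^k < sum_{k=n+1}^infinity (1/4)^k = (1/4)^(n+1) / (1 - 1/4) = (1/4)^n * (1/4) * (4/3) = (1/4)^n * 1/3.
So g(n) = (1/4)^n / 3. Since g(n) -> 0, (a_n) is Cauchy.
Now solve g(N) < 1/14: (1/4)^N / 3 < 1/14 <=> 4^N > 1 / (3 * 1/14) = 14/3.
Check powers of 4: 4^1 = 4 <= 14/3, 4^2 = 16 > 14/3.
So the smallest such N is 2. Check: g(2) = 1/(3 * 16) = 1/48 < 1/14.

2


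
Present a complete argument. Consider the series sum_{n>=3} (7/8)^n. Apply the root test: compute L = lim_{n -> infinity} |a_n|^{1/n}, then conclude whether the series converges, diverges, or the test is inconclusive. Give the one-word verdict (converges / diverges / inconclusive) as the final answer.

Let a_n denote the general term. Form |a_n|^(1/n) and simplify:
|a_n|^(1/n) = 7/8
Take the limit as n -> infinity: L = 7/8.
Since L = 7/8 < 1, the root test implies convergence.

converges


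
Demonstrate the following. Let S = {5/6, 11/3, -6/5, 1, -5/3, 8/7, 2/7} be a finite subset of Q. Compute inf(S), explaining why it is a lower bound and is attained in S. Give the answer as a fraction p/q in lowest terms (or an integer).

S is finite, so inf(S) = min(S).
Sorted increasing:
-5/3, -6/5, 2/7, 5/6, 1, 8/7, 11/3
The extremum is -5/3.
For every x in S, x >= -5/3. And -5/3 is in S, so it is attained.
Therefore inf(S) = -5/3.

-5/3


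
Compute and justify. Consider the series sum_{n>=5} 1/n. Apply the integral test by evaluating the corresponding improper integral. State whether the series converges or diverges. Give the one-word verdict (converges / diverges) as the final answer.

Let f(x) = 1/x. Then f is positive, continuous, and decreasing on [5, infinity), so the integral test applies.
Compute the improper integral int_{5}^infinity f(x) dx:
  antiderivative F(x) = log(x).
  As x -> infinity, log(x) -> infinity.
  So int = infinity - log(5) = infinity. By the integral test, the series diverges.

diverges


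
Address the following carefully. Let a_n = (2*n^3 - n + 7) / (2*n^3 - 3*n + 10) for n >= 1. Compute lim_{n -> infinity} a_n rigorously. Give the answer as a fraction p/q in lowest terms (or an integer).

Divide numerator and denominator by n^3, the highest power:
numerator / n^3 = 2 - 1/n^2 + 7/n^3
denominator / n^3 = 2 - 3/n^2 + 10/n^3
As n -> infinity, all terms of the form c/n^k (k >= 1) tend to 0.
So numerator / n^3 -> 2 and denominator / n^3 -> 2.
Therefore lim a_n = 1.

1


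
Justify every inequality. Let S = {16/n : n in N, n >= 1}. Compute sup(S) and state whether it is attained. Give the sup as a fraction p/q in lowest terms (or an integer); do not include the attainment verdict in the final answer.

Analysis:
- Values: 16, 8, 16/3, 4, ... strictly decreasing.
- The maximum is 16 (n=1); sup = 16 (attained).
- The set is bounded below by 0; 16/n -> 0 so 0 is the greatest lower bound.
- 0 is not in the set, so inf = 0 is not attained.
Conclusion: sup(S) = 16, attained in S.

16


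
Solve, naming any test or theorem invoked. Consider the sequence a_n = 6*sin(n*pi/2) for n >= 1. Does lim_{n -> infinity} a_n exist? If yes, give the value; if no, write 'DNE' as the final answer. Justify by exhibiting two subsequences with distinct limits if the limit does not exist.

Examine the behaviour of a_n along subsequences.
a_{4k+1} = 6*sin(pi/2 + 2k*pi) = 6 -> 6. a_{4k+3} = 6*sin(3pi/2 + 2k*pi) = -6 -> -6.
Since these two subsequential limits are 6 and -6, distinct, the full sequence cannot converge (a convergent sequence has all subsequences tending to the same limit). So lim a_n does not exist.

DNE


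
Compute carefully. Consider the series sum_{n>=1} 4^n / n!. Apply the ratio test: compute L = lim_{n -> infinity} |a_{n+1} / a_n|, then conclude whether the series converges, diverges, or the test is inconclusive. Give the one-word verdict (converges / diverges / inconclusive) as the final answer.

Let a_n denote the general term. Form the ratio a_{n+1}/a_n and simplify:
a_{n+1}/a_n = 4/(n + 1)
Take the limit as n -> infinity: L = 0.
Since L = 0 < 1, the ratio test implies the series converges.

converges


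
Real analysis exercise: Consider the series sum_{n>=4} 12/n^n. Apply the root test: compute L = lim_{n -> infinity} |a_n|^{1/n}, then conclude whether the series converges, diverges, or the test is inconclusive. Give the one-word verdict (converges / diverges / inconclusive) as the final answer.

Let a_n denote the general term. Form |a_n|^(1/n) and simplify:
|a_n|^(1/n) = 12^(1/n)/n
Take the limit as n -> infinity: L = 0.
Since L = 0 < 1, the root test implies convergence.

converges


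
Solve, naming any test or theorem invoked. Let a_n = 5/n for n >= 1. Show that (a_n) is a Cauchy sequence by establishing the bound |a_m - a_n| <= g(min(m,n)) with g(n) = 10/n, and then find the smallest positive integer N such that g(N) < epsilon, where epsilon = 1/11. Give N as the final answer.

For any m, n >= 1, by the triangle inequality:
|a_m - a_n| = |5/m - 5/n| <= 5*1/m + 5*1/n <= 10/min(m,n).
So g(n) = 10/n bounds the Cauchy difference. Since g(n) -> 0, (a_n) is Cauchy.
Now solve g(N) < 1/11: 10/N < 1/11 <=> N > 10 / (1/11) = 110.
The smallest integer strictly greater than 110 is N = 111.
Check: g(111) = 10/111 = 10/111 < 1/11; g(110) = 1/11 >= 1/11. So N = 111.

111


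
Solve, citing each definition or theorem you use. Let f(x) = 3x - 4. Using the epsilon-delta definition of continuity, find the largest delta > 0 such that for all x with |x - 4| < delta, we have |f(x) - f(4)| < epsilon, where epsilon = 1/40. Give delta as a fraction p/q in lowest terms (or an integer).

We compute f(4) = 3*(4) - 4 = 8.
|f(x) - f(4)| = |3x - 4 - (8)| = |3(x - 4)| = 3|x - 4|.
We need 3|x - 4| < 1/40, i.e. |x - 4| < 1/40 / 3 = 1/120.
So any delta <= 1/120 works. Conversely, if delta > 1/120, then x = 4 + 1/120 satisfies |x - 4| = 1/120 < delta but |f(x) - f(4)| = 3 * 1/120 = 1/40, which is not < 1/40; so no larger delta works.
Hence the largest such delta is 1/120.

1/120


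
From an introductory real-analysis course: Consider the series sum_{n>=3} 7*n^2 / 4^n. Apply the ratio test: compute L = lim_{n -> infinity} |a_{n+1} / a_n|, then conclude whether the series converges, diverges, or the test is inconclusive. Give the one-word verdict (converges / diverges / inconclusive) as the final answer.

Let a_n denote the general term. Form the ratio a_{n+1}/a_n and simplify:
a_{n+1}/a_n = (n + 1)^2/(4*n^2)
Take the limit as n -> infinity: L = 1/4.
Since L = 1/4 < 1, the ratio test implies the series converges.

converges


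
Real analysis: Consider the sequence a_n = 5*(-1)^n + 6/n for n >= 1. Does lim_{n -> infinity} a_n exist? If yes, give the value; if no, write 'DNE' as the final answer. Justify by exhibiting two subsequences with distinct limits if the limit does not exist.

Examine the behaviour of a_n along subsequences.
a_{2k} = 5 + 6/(2k) -> 5. a_{2k+1} = -5 + 6/(2k+1) -> -5.
Since these two subsequential limits are 5 and -5, distinct, the full sequence cannot converge (a convergent sequence has all subsequences tending to the same limit). So lim a_n does not exist.

DNE


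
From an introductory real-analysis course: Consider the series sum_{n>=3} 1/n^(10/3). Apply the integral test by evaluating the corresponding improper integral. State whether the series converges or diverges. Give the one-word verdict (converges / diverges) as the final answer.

Let f(x) = x^(-10/3). Then f is positive, continuous, and decreasing on [3, infinity), so the integral test applies.
Compute the improper integral int_{3}^infinity f(x) dx:
  antiderivative F(x) = -3/(7*x^(7/3)).
  As x -> infinity, F(x) -> 0 (since p = 10/3 > 1).
  So int = F(infinity) - F(3) = 0 - (-3^(2/3)/63) = 3^(2/3)/63.
  Finite, so by the integral test, the series converges.

converges


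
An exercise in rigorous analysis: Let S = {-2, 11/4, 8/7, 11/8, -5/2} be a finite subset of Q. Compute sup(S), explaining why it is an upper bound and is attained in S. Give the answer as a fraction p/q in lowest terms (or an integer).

S is finite, so sup(S) = max(S).
Sorted decreasing:
11/4, 11/8, 8/7, -2, -5/2
The extremum is 11/4.
For every x in S, x <= 11/4. And 11/4 is in S, so it is attained.
Therefore sup(S) = 11/4.

11/4


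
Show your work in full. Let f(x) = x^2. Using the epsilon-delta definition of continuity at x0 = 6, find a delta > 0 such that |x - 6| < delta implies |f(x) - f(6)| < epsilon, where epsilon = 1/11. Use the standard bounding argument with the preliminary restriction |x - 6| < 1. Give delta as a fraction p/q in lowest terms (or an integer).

Factor: |x^2 - (6)^2| = |x - 6| * |x + 6|.
Impose |x - 6| < 1 first. Then |x + 6| = |(x - 6) + 2*(6)| <= |x - 6| + 2*|6| < 1 + 12 = 13.
So |x^2 - (6)^2| < delta * 13.
We need delta * 13 <= 1/11, i.e. delta <= 1/11/13 = 1/143.
Since 1/143 < 1, this is tighter than 1; take delta = 1/143.
So delta = 1/143 works.

1/143


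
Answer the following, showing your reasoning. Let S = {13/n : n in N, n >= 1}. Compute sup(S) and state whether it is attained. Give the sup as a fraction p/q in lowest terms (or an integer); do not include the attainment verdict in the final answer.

Analysis:
- Values: 13, 13/2, 13/3, 13/4, ... strictly decreasing.
- The maximum is 13 (n=1); sup = 13 (attained).
- The set is bounded below by 0; 13/n -> 0 so 0 is the greatest lower bound.
- 0 is not in the set, so inf = 0 is not attained.
Conclusion: sup(S) = 13, attained in S.

13


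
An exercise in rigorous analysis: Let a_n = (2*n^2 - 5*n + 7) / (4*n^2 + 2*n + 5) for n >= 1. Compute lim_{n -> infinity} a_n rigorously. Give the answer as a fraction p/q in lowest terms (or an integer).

Divide numerator and denominator by n^2, the highest power:
numerator / n^2 = 2 - 5/n + 7/n^2
denominator / n^2 = 4 + 2/n + 5/n^2
As n -> infinity, all terms of the form c/n^k (k >= 1) tend to 0.
So numerator / n^2 -> 2 and denominator / n^2 -> 4.
Therefore lim a_n = 1/2.

1/2


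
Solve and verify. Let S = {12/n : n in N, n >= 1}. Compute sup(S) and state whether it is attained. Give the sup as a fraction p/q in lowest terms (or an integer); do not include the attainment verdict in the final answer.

Analysis:
- Values: 12, 6, 4, 3, ... strictly decreasing.
- The maximum is 12 (n=1); sup = 12 (attained).
- The set is bounded below by 0; 12/n -> 0 so 0 is the greatest lower bound.
- 0 is not in the set, so inf = 0 is not attained.
Conclusion: sup(S) = 12, attained in S.

12


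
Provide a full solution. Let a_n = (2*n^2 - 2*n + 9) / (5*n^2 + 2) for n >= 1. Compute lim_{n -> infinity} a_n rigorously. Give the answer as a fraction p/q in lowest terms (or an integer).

Divide numerator and denominator by n^2, the highest power:
numerator / n^2 = 2 - 2/n + 9/n^2
denominator / n^2 = 5 + 2/n^2
As n -> infinity, all terms of the form c/n^k (k >= 1) tend to 0.
So numerator / n^2 -> 2 and denominator / n^2 -> 5.
Therefore lim a_n = 2/5.

2/5


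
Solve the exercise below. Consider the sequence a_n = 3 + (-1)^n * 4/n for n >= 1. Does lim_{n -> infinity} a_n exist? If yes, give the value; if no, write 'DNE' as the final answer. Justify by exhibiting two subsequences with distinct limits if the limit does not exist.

Examine the behaviour of a_n along subsequences.
Even-n subsequence a_{2k} = 3 + 4/(2k) -> 3. Odd-n subsequence a_{2k+1} = 3 - 4/(2k+1) -> 3. Both tend to 3, which suggests the limit is 3; verify directly.
|a_n - 3| = |(-1)^n * 4/n| = 4/n for every n >= 1.
Given epsilon > 0, choose a positive integer N > 4/epsilon. Then for all n >= N, |a_n - 3| = 4/n <= 4/N < epsilon.
So by the definition of the limit, lim a_n exists and equals 3.

3


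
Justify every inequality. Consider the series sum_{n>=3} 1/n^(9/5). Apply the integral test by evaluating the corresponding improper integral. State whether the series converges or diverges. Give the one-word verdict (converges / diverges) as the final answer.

Let f(x) = x^(-9/5). Then f is positive, continuous, and decreasing on [3, infinity), so the integral test applies.
Compute the improper integral int_{3}^infinity f(x) dx:
  antiderivative F(x) = -5/(4*x^(4/5)).
  As x -> infinity, F(x) -> 0 (since p = 9/5 > 1).
  So int = F(infinity) - F(3) = 0 - (-5*3^(1/5)/12) = 5*3^(1/5)/12.
  Finite, so by the integral test, the series converges.

converges


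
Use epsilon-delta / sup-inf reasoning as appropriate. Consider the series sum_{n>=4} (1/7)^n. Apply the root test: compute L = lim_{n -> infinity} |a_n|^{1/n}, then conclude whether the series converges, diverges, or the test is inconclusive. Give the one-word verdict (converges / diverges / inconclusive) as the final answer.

Let a_n denote the general term. Form |a_n|^(1/n) and simplify:
|a_n|^(1/n) = 1/7
Take the limit as n -> infinity: L = 1/7.
Since L = 1/7 < 1, the root test implies convergence.

converges


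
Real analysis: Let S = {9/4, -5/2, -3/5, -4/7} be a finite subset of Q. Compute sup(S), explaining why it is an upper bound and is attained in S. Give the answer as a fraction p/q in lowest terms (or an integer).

S is finite, so sup(S) = max(S).
Sorted decreasing:
9/4, -4/7, -3/5, -5/2
The extremum is 9/4.
For every x in S, x <= 9/4. And 9/4 is in S, so it is attained.
Therefore sup(S) = 9/4.

9/4


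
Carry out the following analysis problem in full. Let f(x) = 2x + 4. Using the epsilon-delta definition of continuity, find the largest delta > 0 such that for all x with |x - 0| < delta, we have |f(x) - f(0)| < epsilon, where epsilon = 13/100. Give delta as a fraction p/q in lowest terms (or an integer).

We compute f(0) = 2*(0) + 4 = 4.
|f(x) - f(0)| = |2x + 4 - (4)| = |2(x - 0)| = 2|x - 0|.
We need 2|x - 0| < 13/100, i.e. |x - 0| < 13/100 / 2 = 13/200.
So any delta <= 13/200 works. Conversely, if delta > 13/200, then x = 0 + 13/200 satisfies |x - 0| = 13/200 < delta but |f(x) - f(0)| = 2 * 13/200 = 13/100, which is not < 13/100; so no larger delta works.
Hence the largest such delta is 13/200.

13/200


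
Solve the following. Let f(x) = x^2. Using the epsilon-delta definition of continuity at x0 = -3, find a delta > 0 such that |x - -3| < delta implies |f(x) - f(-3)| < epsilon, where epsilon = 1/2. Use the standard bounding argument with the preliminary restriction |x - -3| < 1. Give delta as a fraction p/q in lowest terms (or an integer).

Factor: |x^2 - (-3)^2| = |x - -3| * |x + -3|.
Impose |x - -3| < 1 first. Then |x + -3| = |(x - -3) + 2*(-3)| <= |x - -3| + 2*|-3| < 1 + 6 = 7.
So |x^2 - (-3)^2| < delta * 7.
We need delta * 7 <= 1/2, i.e. delta <= 1/2/7 = 1/14.
Since 1/14 < 1, this is tighter than 1; take delta = 1/14.
So delta = 1/14 works.

1/14


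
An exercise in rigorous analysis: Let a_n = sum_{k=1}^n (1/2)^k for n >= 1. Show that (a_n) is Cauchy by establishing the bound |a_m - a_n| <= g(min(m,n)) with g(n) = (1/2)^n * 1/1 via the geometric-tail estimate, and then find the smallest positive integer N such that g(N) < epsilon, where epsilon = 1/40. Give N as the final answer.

For m > n >= 1: |a_m - a_n| = sum_{k=n+1}^m (1/2)^k < sum_{k=n+1}^infinity (1/2)^k = (1/2)^(n+1) / (1 - 1/2) = (1/2)^n * (1/2) * (2/1) = (1/2)^n * 1/1.
So g(n) = (1/2)^n / 1. Since g(n) -> 0, (a_n) is Cauchy.
Now solve g(N) < 1/40: (1/2)^N / 1 < 1/40 <=> 2^N > 1 / (1 * 1/40) = 40.
Check powers of 2: 2^5 = 32 <= 40, 2^6 = 64 > 40.
So the smallest such N is 6. Check: g(6) = 1/(1 * 64) = 1/64 < 1/40.

6


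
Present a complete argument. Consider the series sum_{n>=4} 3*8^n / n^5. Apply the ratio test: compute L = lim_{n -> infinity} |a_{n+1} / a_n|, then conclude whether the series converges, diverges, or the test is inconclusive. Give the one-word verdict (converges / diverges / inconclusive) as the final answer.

Let a_n denote the general term. Form the ratio a_{n+1}/a_n and simplify:
a_{n+1}/a_n = 8*n^5/(n + 1)^5
Take the limit as n -> infinity: L = 8.
Since L = 8 > 1 (or L = infinity), the ratio test implies the series diverges.

diverges


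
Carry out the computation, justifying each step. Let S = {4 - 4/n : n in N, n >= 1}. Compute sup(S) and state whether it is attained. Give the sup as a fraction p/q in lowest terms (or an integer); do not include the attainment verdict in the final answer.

Analysis:
- Values: 0, 2, 8/3, 3, ... strictly increasing.
- Minimum is 0 (n=1); inf = 0 (attained).
- 4 - 4/n -> 4 from below; sup = 4, not attained.
Conclusion: sup(S) = 4, not attained in S.

4


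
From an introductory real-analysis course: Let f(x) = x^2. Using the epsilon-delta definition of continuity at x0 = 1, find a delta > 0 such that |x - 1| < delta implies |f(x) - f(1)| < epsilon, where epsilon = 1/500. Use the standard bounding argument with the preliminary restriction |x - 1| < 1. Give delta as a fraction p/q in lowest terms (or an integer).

Factor: |x^2 - (1)^2| = |x - 1| * |x + 1|.
Impose |x - 1| < 1 first. Then |x + 1| = |(x - 1) + 2*(1)| <= |x - 1| + 2*|1| < 1 + 2 = 3.
So |x^2 - (1)^2| < delta * 3.
We need delta * 3 <= 1/500, i.e. delta <= 1/500/3 = 1/1500.
Since 1/1500 < 1, this is tighter than 1; take delta = 1/1500.
So delta = 1/1500 works.

1/1500


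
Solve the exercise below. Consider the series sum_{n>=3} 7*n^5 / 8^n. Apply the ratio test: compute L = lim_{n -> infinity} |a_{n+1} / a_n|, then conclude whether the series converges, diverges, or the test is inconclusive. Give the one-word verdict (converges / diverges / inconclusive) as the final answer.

Let a_n denote the general term. Form the ratio a_{n+1}/a_n and simplify:
a_{n+1}/a_n = (n + 1)^5/(8*n^5)
Take the limit as n -> infinity: L = 1/8.
Since L = 1/8 < 1, the ratio test implies the series converges.

converges


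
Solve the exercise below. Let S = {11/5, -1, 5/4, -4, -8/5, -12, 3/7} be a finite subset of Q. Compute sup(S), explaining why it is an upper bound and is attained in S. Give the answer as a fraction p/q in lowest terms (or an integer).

S is finite, so sup(S) = max(S).
Sorted decreasing:
11/5, 5/4, 3/7, -1, -8/5, -4, -12
The extremum is 11/5.
For every x in S, x <= 11/5. And 11/5 is in S, so it is attained.
Therefore sup(S) = 11/5.

11/5


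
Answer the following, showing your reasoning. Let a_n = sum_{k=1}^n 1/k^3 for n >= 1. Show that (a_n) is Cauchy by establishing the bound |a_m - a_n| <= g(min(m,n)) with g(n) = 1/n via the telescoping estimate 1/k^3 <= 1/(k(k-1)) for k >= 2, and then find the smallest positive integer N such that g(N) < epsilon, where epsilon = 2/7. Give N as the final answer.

For m > n >= 1: |a_m - a_n| = sum_{k=n+1}^m 1/k^3.
Use 1/k^3 <= 1/(k(k-1)) = 1/(k-1) - 1/k for k >= 2 (which holds since k^3 >= k^2 >= k(k-1) for k >= 2):
sum_{k=n+1}^m 1/k^3 <= sum_{k=n+1}^m (1/(k-1) - 1/k) = 1/n - 1/m <= 1/n.
By symmetry the same bound holds with n,m swapped, so |a_m - a_n| <= 1/min(m,n) = g(min(m,n)). Since g(n) -> 0, (a_n) is Cauchy.
Now solve g(N) < 2/7: 1/N < 2/7 <=> N > 1/(2/7) = 7/2.
The smallest integer strictly greater than 7/2 is N = 4.
Check: g(4) = 1/4 < 2/7; g(3) = 1/3 >= 2/7. So N = 4.

4


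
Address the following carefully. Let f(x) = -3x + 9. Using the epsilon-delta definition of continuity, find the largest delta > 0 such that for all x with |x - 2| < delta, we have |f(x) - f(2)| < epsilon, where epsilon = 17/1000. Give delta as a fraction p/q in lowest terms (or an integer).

We compute f(2) = -3*(2) + 9 = 3.
|f(x) - f(2)| = |-3x + 9 - (3)| = |-3(x - 2)| = 3|x - 2|.
We need 3|x - 2| < 17/1000, i.e. |x - 2| < 17/1000 / 3 = 17/3000.
So any delta <= 17/3000 works. Conversely, if delta > 17/3000, then x = 2 + 17/3000 satisfies |x - 2| = 17/3000 < delta but |f(x) - f(2)| = 3 * 17/3000 = 17/1000, which is not < 17/1000; so no larger delta works.
Hence the largest such delta is 17/3000.

17/3000


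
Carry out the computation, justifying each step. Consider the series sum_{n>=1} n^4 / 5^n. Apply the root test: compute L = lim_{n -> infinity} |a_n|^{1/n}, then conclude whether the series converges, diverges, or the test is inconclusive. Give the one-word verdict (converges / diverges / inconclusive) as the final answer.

Let a_n denote the general term. Form |a_n|^(1/n) and simplify:
|a_n|^(1/n) = n^(4/n)/5
Take the limit as n -> infinity: L = 1/5.
Since L = 1/5 < 1, the root test implies convergence.

converges


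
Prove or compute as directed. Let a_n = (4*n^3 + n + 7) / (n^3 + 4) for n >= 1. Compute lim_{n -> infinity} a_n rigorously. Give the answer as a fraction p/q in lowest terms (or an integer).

Divide numerator and denominator by n^3, the highest power:
numerator / n^3 = 4 + n^(-2) + 7/n^3
denominator / n^3 = 1 + 4/n^3
As n -> infinity, all terms of the form c/n^k (k >= 1) tend to 0.
So numerator / n^3 -> 4 and denominator / n^3 -> 1.
Therefore lim a_n = 4.

4


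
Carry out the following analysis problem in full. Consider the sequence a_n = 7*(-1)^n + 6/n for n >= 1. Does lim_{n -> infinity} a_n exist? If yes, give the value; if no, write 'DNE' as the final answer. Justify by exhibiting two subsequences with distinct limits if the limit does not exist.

Examine the behaviour of a_n along subsequences.
a_{2k} = 7 + 6/(2k) -> 7. a_{2k+1} = -7 + 6/(2k+1) -> -7.
Since these two subsequential limits are 7 and -7, distinct, the full sequence cannot converge (a convergent sequence has all subsequences tending to the same limit). So lim a_n does not exist.

DNE


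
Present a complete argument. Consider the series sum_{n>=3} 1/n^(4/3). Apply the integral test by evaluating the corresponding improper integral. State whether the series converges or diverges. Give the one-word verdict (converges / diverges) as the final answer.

Let f(x) = x^(-4/3). Then f is positive, continuous, and decreasing on [3, infinity), so the integral test applies.
Compute the improper integral int_{3}^infinity f(x) dx:
  antiderivative F(x) = -3/x^(1/3).
  As x -> infinity, F(x) -> 0 (since p = 4/3 > 1).
  So int = F(infinity) - F(3) = 0 - (-3^(2/3)) = 3^(2/3).
  Finite, so by the integral test, the series converges.

converges


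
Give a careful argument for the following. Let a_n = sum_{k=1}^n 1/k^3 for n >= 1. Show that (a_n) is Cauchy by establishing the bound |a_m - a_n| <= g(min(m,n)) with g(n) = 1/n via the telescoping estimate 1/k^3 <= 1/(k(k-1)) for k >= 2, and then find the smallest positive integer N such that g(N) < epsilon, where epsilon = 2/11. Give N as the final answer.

For m > n >= 1: |a_m - a_n| = sum_{k=n+1}^m 1/k^3.
Use 1/k^3 <= 1/(k(k-1)) = 1/(k-1) - 1/k for k >= 2 (which holds since k^3 >= k^2 >= k(k-1) for k >= 2):
sum_{k=n+1}^m 1/k^3 <= sum_{k=n+1}^m (1/(k-1) - 1/k) = 1/n - 1/m <= 1/n.
By symmetry the same bound holds with n,m swapped, so |a_m - a_n| <= 1/min(m,n) = g(min(m,n)). Since g(n) -> 0, (a_n) is Cauchy.
Now solve g(N) < 2/11: 1/N < 2/11 <=> N > 1/(2/11) = 11/2.
The smallest integer strictly greater than 11/2 is N = 6.
Check: g(6) = 1/6 < 2/11; g(5) = 1/5 >= 2/11. So N = 6.

6


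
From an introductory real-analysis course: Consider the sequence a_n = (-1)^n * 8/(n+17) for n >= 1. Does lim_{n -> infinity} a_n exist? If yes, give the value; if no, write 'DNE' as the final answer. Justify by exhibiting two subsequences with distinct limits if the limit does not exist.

Examine the behaviour of a_n along subsequences.
Even-n subsequence a_{2k} = 8/(2k+17) -> 0. Odd-n subsequence a_{2k+1} = -8/(2k+18) -> 0. Both tend to 0, which suggests the limit is 0; verify directly.
|a_n - 0| = 8/(n+17) < 8/n for every n >= 1.
Given epsilon > 0, choose a positive integer N > 8/epsilon. Then for all n >= N, |a_n| < 8/n <= 8/N < epsilon.
So by the definition of the limit, lim a_n exists and equals 0.

0


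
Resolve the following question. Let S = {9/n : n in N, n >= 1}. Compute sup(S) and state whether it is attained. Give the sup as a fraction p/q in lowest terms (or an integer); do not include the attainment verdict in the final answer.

Analysis:
- Values: 9, 9/2, 3, 9/4, ... strictly decreasing.
- The maximum is 9 (n=1); sup = 9 (attained).
- The set is bounded below by 0; 9/n -> 0 so 0 is the greatest lower bound.
- 0 is not in the set, so inf = 0 is not attained.
Conclusion: sup(S) = 9, attained in S.

9


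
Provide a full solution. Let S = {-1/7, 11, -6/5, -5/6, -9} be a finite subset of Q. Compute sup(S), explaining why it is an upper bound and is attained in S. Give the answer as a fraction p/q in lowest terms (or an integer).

S is finite, so sup(S) = max(S).
Sorted decreasing:
11, -1/7, -5/6, -6/5, -9
The extremum is 11.
For every x in S, x <= 11. And 11 is in S, so it is attained.
Therefore sup(S) = 11.

11


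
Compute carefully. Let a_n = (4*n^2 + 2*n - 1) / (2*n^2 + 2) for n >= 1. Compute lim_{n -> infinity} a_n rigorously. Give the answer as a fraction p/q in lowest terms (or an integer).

Divide numerator and denominator by n^2, the highest power:
numerator / n^2 = 4 + 2/n - 1/n^2
denominator / n^2 = 2 + 2/n^2
As n -> infinity, all terms of the form c/n^k (k >= 1) tend to 0.
So numerator / n^2 -> 4 and denominator / n^2 -> 2.
Therefore lim a_n = 2.

2
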